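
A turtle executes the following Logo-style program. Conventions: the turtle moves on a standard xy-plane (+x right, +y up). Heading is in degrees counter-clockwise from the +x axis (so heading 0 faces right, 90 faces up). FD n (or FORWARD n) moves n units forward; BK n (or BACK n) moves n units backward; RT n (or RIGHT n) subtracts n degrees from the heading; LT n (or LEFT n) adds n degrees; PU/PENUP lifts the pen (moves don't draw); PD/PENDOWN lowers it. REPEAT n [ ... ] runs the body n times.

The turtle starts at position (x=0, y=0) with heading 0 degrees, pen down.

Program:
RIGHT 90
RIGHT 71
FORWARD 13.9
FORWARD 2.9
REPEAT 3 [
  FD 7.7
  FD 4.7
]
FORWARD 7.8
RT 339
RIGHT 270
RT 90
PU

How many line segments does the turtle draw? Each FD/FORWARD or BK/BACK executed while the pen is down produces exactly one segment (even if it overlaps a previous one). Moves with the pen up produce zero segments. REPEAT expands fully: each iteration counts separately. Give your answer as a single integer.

Executing turtle program step by step:
Start: pos=(0,0), heading=0, pen down
RT 90: heading 0 -> 270
RT 71: heading 270 -> 199
FD 13.9: (0,0) -> (-13.143,-4.525) [heading=199, draw]
FD 2.9: (-13.143,-4.525) -> (-15.885,-5.47) [heading=199, draw]
REPEAT 3 [
  -- iteration 1/3 --
  FD 7.7: (-15.885,-5.47) -> (-23.165,-7.976) [heading=199, draw]
  FD 4.7: (-23.165,-7.976) -> (-27.609,-9.507) [heading=199, draw]
  -- iteration 2/3 --
  FD 7.7: (-27.609,-9.507) -> (-34.89,-12.013) [heading=199, draw]
  FD 4.7: (-34.89,-12.013) -> (-39.334,-13.544) [heading=199, draw]
  -- iteration 3/3 --
  FD 7.7: (-39.334,-13.544) -> (-46.614,-16.051) [heading=199, draw]
  FD 4.7: (-46.614,-16.051) -> (-51.058,-17.581) [heading=199, draw]
]
FD 7.8: (-51.058,-17.581) -> (-58.433,-20.12) [heading=199, draw]
RT 339: heading 199 -> 220
RT 270: heading 220 -> 310
RT 90: heading 310 -> 220
PU: pen up
Final: pos=(-58.433,-20.12), heading=220, 9 segment(s) drawn
Segments drawn: 9

Answer: 9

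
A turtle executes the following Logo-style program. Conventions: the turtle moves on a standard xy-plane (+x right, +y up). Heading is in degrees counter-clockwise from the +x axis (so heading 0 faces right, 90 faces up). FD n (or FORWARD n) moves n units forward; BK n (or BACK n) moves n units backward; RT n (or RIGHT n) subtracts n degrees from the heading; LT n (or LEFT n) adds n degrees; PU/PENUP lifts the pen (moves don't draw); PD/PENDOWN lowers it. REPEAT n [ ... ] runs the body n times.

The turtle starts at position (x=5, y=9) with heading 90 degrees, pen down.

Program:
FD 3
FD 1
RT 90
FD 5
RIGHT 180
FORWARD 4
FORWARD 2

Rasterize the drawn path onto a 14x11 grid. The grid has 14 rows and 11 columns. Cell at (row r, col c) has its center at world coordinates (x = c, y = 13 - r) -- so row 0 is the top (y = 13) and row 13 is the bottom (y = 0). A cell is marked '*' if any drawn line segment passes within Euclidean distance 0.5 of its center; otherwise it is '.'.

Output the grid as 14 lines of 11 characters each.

Answer: ....*******
.....*.....
.....*.....
.....*.....
.....*.....
...........
...........
...........
...........
...........
...........
...........
...........
...........

Derivation:
Segment 0: (5,9) -> (5,12)
Segment 1: (5,12) -> (5,13)
Segment 2: (5,13) -> (10,13)
Segment 3: (10,13) -> (6,13)
Segment 4: (6,13) -> (4,13)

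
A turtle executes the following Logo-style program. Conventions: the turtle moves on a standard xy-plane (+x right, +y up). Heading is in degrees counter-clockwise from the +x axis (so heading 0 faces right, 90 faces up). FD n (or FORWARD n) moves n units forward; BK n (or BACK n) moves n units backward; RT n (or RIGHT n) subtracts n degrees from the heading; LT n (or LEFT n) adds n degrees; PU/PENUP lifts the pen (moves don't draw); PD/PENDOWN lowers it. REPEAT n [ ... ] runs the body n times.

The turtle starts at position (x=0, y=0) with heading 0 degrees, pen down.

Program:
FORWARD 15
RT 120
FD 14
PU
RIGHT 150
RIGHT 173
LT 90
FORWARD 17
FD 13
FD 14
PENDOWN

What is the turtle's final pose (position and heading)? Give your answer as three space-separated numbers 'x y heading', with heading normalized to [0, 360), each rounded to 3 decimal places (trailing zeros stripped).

Answer: 51.672 -6.762 7

Derivation:
Executing turtle program step by step:
Start: pos=(0,0), heading=0, pen down
FD 15: (0,0) -> (15,0) [heading=0, draw]
RT 120: heading 0 -> 240
FD 14: (15,0) -> (8,-12.124) [heading=240, draw]
PU: pen up
RT 150: heading 240 -> 90
RT 173: heading 90 -> 277
LT 90: heading 277 -> 7
FD 17: (8,-12.124) -> (24.873,-10.053) [heading=7, move]
FD 13: (24.873,-10.053) -> (37.776,-8.468) [heading=7, move]
FD 14: (37.776,-8.468) -> (51.672,-6.762) [heading=7, move]
PD: pen down
Final: pos=(51.672,-6.762), heading=7, 2 segment(s) drawn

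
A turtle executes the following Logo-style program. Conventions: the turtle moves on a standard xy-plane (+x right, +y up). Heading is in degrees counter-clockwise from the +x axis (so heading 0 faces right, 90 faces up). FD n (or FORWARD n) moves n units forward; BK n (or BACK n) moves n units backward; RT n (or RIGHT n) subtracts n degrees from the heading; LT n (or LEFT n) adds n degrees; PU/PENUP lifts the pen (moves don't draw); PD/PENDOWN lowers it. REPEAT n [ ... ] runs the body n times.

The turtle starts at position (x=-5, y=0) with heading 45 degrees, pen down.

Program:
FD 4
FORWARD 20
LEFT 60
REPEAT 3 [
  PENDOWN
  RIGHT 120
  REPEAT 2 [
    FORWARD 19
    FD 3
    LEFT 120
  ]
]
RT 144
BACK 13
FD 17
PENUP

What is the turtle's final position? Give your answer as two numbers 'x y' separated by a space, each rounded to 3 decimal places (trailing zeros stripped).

Answer: 15.079 14.453

Derivation:
Executing turtle program step by step:
Start: pos=(-5,0), heading=45, pen down
FD 4: (-5,0) -> (-2.172,2.828) [heading=45, draw]
FD 20: (-2.172,2.828) -> (11.971,16.971) [heading=45, draw]
LT 60: heading 45 -> 105
REPEAT 3 [
  -- iteration 1/3 --
  PD: pen down
  RT 120: heading 105 -> 345
  REPEAT 2 [
    -- iteration 1/2 --
    FD 19: (11.971,16.971) -> (30.323,12.053) [heading=345, draw]
    FD 3: (30.323,12.053) -> (33.221,11.277) [heading=345, draw]
    LT 120: heading 345 -> 105
    -- iteration 2/2 --
    FD 19: (33.221,11.277) -> (28.303,29.629) [heading=105, draw]
    FD 3: (28.303,29.629) -> (27.527,32.527) [heading=105, draw]
    LT 120: heading 105 -> 225
  ]
  -- iteration 2/3 --
  PD: pen down
  RT 120: heading 225 -> 105
  REPEAT 2 [
    -- iteration 1/2 --
    FD 19: (27.527,32.527) -> (22.609,50.88) [heading=105, draw]
    FD 3: (22.609,50.88) -> (21.833,53.777) [heading=105, draw]
    LT 120: heading 105 -> 225
    -- iteration 2/2 --
    FD 19: (21.833,53.777) -> (8.398,40.342) [heading=225, draw]
    FD 3: (8.398,40.342) -> (6.277,38.221) [heading=225, draw]
    LT 120: heading 225 -> 345
  ]
  -- iteration 3/3 --
  PD: pen down
  RT 120: heading 345 -> 225
  REPEAT 2 [
    -- iteration 1/2 --
    FD 19: (6.277,38.221) -> (-7.158,24.786) [heading=225, draw]
    FD 3: (-7.158,24.786) -> (-9.28,22.665) [heading=225, draw]
    LT 120: heading 225 -> 345
    -- iteration 2/2 --
    FD 19: (-9.28,22.665) -> (9.073,17.747) [heading=345, draw]
    FD 3: (9.073,17.747) -> (11.971,16.971) [heading=345, draw]
    LT 120: heading 345 -> 105
  ]
]
RT 144: heading 105 -> 321
BK 13: (11.971,16.971) -> (1.868,25.152) [heading=321, draw]
FD 17: (1.868,25.152) -> (15.079,14.453) [heading=321, draw]
PU: pen up
Final: pos=(15.079,14.453), heading=321, 16 segment(s) drawn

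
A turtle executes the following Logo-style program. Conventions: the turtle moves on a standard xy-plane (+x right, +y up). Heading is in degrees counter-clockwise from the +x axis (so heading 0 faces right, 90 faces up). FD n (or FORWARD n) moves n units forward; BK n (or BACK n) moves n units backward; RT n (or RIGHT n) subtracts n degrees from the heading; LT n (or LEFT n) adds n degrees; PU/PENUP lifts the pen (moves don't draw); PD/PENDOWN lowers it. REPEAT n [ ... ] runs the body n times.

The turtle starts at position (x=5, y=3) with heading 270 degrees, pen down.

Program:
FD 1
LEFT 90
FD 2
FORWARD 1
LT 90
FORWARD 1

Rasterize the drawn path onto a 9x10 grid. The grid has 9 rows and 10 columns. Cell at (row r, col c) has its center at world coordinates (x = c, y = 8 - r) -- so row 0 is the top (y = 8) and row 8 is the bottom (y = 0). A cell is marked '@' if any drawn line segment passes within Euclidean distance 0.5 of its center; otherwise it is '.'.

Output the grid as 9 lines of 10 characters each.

Answer: ..........
..........
..........
..........
..........
.....@..@.
.....@@@@.
..........
..........

Derivation:
Segment 0: (5,3) -> (5,2)
Segment 1: (5,2) -> (7,2)
Segment 2: (7,2) -> (8,2)
Segment 3: (8,2) -> (8,3)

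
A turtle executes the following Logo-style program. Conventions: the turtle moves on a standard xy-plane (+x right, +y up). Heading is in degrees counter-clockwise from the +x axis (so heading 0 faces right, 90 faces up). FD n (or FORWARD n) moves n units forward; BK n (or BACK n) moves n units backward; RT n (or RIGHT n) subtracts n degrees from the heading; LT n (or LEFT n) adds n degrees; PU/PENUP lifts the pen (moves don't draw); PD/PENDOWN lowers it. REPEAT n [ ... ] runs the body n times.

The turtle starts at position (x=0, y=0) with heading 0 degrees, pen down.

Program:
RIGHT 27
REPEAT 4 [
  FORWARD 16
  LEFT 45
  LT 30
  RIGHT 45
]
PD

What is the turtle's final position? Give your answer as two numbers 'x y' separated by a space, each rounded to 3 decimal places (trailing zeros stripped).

Answer: 50.917 16.544

Derivation:
Executing turtle program step by step:
Start: pos=(0,0), heading=0, pen down
RT 27: heading 0 -> 333
REPEAT 4 [
  -- iteration 1/4 --
  FD 16: (0,0) -> (14.256,-7.264) [heading=333, draw]
  LT 45: heading 333 -> 18
  LT 30: heading 18 -> 48
  RT 45: heading 48 -> 3
  -- iteration 2/4 --
  FD 16: (14.256,-7.264) -> (30.234,-6.426) [heading=3, draw]
  LT 45: heading 3 -> 48
  LT 30: heading 48 -> 78
  RT 45: heading 78 -> 33
  -- iteration 3/4 --
  FD 16: (30.234,-6.426) -> (43.653,2.288) [heading=33, draw]
  LT 45: heading 33 -> 78
  LT 30: heading 78 -> 108
  RT 45: heading 108 -> 63
  -- iteration 4/4 --
  FD 16: (43.653,2.288) -> (50.917,16.544) [heading=63, draw]
  LT 45: heading 63 -> 108
  LT 30: heading 108 -> 138
  RT 45: heading 138 -> 93
]
PD: pen down
Final: pos=(50.917,16.544), heading=93, 4 segment(s) drawn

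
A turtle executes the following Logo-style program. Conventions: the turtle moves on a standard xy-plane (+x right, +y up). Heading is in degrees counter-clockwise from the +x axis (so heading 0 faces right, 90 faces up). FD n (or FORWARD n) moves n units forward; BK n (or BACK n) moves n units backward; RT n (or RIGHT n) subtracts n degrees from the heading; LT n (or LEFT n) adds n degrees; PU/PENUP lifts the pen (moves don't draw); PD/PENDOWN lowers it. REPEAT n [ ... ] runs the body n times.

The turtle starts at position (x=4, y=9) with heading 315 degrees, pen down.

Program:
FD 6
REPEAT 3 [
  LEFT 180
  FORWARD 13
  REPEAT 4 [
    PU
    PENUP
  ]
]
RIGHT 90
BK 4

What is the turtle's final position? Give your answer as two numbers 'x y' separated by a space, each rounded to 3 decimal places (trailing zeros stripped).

Executing turtle program step by step:
Start: pos=(4,9), heading=315, pen down
FD 6: (4,9) -> (8.243,4.757) [heading=315, draw]
REPEAT 3 [
  -- iteration 1/3 --
  LT 180: heading 315 -> 135
  FD 13: (8.243,4.757) -> (-0.95,13.95) [heading=135, draw]
  REPEAT 4 [
    -- iteration 1/4 --
    PU: pen up
    PU: pen up
    -- iteration 2/4 --
    PU: pen up
    PU: pen up
    -- iteration 3/4 --
    PU: pen up
    PU: pen up
    -- iteration 4/4 --
    PU: pen up
    PU: pen up
  ]
  -- iteration 2/3 --
  LT 180: heading 135 -> 315
  FD 13: (-0.95,13.95) -> (8.243,4.757) [heading=315, move]
  REPEAT 4 [
    -- iteration 1/4 --
    PU: pen up
    PU: pen up
    -- iteration 2/4 --
    PU: pen up
    PU: pen up
    -- iteration 3/4 --
    PU: pen up
    PU: pen up
    -- iteration 4/4 --
    PU: pen up
    PU: pen up
  ]
  -- iteration 3/3 --
  LT 180: heading 315 -> 135
  FD 13: (8.243,4.757) -> (-0.95,13.95) [heading=135, move]
  REPEAT 4 [
    -- iteration 1/4 --
    PU: pen up
    PU: pen up
    -- iteration 2/4 --
    PU: pen up
    PU: pen up
    -- iteration 3/4 --
    PU: pen up
    PU: pen up
    -- iteration 4/4 --
    PU: pen up
    PU: pen up
  ]
]
RT 90: heading 135 -> 45
BK 4: (-0.95,13.95) -> (-3.778,11.121) [heading=45, move]
Final: pos=(-3.778,11.121), heading=45, 2 segment(s) drawn

Answer: -3.778 11.121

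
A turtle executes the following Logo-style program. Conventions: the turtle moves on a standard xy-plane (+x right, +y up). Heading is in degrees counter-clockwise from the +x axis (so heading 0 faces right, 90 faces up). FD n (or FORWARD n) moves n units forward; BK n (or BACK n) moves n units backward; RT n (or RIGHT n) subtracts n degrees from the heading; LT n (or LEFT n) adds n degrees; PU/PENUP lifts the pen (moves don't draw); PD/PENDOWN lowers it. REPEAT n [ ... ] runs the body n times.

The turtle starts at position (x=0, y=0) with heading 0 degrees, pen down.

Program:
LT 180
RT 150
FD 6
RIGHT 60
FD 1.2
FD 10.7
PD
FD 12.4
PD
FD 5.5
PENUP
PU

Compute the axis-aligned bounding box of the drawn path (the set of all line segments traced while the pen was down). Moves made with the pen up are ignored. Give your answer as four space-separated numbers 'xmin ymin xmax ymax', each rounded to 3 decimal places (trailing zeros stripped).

Executing turtle program step by step:
Start: pos=(0,0), heading=0, pen down
LT 180: heading 0 -> 180
RT 150: heading 180 -> 30
FD 6: (0,0) -> (5.196,3) [heading=30, draw]
RT 60: heading 30 -> 330
FD 1.2: (5.196,3) -> (6.235,2.4) [heading=330, draw]
FD 10.7: (6.235,2.4) -> (15.502,-2.95) [heading=330, draw]
PD: pen down
FD 12.4: (15.502,-2.95) -> (26.241,-9.15) [heading=330, draw]
PD: pen down
FD 5.5: (26.241,-9.15) -> (31.004,-11.9) [heading=330, draw]
PU: pen up
PU: pen up
Final: pos=(31.004,-11.9), heading=330, 5 segment(s) drawn

Segment endpoints: x in {0, 5.196, 6.235, 15.502, 26.241, 31.004}, y in {-11.9, -9.15, -2.95, 0, 2.4, 3}
xmin=0, ymin=-11.9, xmax=31.004, ymax=3

Answer: 0 -11.9 31.004 3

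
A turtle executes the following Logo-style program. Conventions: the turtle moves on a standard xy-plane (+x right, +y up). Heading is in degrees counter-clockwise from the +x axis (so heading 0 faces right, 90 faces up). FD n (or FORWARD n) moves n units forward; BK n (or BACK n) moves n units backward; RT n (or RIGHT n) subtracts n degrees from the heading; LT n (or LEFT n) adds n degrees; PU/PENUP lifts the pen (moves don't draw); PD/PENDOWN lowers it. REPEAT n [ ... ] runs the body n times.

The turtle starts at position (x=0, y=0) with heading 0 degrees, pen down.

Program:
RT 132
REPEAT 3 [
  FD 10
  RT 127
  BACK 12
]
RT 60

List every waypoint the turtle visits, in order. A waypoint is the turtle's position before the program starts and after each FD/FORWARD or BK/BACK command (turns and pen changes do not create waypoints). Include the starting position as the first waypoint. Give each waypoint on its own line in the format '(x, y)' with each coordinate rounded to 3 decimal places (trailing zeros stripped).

Answer: (0, 0)
(-6.691, -7.431)
(-4.402, -19.211)
(-6.31, -9.395)
(-17.095, -4.134)
(-8.107, -8.518)
(2.585, -3.07)

Derivation:
Executing turtle program step by step:
Start: pos=(0,0), heading=0, pen down
RT 132: heading 0 -> 228
REPEAT 3 [
  -- iteration 1/3 --
  FD 10: (0,0) -> (-6.691,-7.431) [heading=228, draw]
  RT 127: heading 228 -> 101
  BK 12: (-6.691,-7.431) -> (-4.402,-19.211) [heading=101, draw]
  -- iteration 2/3 --
  FD 10: (-4.402,-19.211) -> (-6.31,-9.395) [heading=101, draw]
  RT 127: heading 101 -> 334
  BK 12: (-6.31,-9.395) -> (-17.095,-4.134) [heading=334, draw]
  -- iteration 3/3 --
  FD 10: (-17.095,-4.134) -> (-8.107,-8.518) [heading=334, draw]
  RT 127: heading 334 -> 207
  BK 12: (-8.107,-8.518) -> (2.585,-3.07) [heading=207, draw]
]
RT 60: heading 207 -> 147
Final: pos=(2.585,-3.07), heading=147, 6 segment(s) drawn
Waypoints (7 total):
(0, 0)
(-6.691, -7.431)
(-4.402, -19.211)
(-6.31, -9.395)
(-17.095, -4.134)
(-8.107, -8.518)
(2.585, -3.07)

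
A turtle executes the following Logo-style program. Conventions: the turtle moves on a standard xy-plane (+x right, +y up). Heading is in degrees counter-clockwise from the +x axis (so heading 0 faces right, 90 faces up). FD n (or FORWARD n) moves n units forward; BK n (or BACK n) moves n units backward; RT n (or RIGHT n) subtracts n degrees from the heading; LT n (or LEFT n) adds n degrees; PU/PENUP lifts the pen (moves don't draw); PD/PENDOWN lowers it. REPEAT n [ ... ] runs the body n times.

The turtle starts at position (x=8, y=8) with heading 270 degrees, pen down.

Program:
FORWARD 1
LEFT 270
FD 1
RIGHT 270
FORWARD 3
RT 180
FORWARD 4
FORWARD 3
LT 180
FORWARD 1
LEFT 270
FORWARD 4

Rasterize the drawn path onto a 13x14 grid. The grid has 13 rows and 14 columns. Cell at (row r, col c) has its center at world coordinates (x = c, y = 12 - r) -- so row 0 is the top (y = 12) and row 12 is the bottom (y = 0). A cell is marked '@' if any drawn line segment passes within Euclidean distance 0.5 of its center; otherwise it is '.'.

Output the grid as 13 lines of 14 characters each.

Answer: ..............
.......@......
...@@@@@......
.......@......
.......@@.....
.......@@.....
.......@......
.......@......
.......@......
..............
..............
..............
..............

Derivation:
Segment 0: (8,8) -> (8,7)
Segment 1: (8,7) -> (7,7)
Segment 2: (7,7) -> (7,4)
Segment 3: (7,4) -> (7,8)
Segment 4: (7,8) -> (7,11)
Segment 5: (7,11) -> (7,10)
Segment 6: (7,10) -> (3,10)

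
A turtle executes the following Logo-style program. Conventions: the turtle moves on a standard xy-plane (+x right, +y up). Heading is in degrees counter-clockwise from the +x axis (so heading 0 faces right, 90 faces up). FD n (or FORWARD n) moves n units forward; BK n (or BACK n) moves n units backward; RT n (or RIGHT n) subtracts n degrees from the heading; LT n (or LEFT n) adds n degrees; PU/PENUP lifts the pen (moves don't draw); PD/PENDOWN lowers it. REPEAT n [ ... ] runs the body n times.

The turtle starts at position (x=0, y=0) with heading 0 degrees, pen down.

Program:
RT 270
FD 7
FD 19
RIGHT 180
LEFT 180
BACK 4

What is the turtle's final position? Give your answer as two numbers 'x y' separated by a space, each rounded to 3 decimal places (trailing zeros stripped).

Executing turtle program step by step:
Start: pos=(0,0), heading=0, pen down
RT 270: heading 0 -> 90
FD 7: (0,0) -> (0,7) [heading=90, draw]
FD 19: (0,7) -> (0,26) [heading=90, draw]
RT 180: heading 90 -> 270
LT 180: heading 270 -> 90
BK 4: (0,26) -> (0,22) [heading=90, draw]
Final: pos=(0,22), heading=90, 3 segment(s) drawn

Answer: 0 22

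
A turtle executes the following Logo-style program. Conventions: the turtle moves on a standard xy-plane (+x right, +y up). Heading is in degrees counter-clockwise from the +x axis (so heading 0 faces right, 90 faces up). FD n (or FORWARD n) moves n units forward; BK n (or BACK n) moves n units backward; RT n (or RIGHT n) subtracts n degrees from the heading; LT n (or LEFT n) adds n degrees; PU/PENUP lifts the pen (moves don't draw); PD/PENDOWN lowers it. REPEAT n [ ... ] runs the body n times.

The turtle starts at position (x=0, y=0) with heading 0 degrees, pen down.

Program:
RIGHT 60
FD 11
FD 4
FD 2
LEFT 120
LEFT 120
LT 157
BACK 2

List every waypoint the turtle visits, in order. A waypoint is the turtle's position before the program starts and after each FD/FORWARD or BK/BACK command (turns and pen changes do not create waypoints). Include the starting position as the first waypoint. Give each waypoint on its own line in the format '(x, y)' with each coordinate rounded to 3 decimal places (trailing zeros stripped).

Answer: (0, 0)
(5.5, -9.526)
(7.5, -12.99)
(8.5, -14.722)
(6.659, -13.941)

Derivation:
Executing turtle program step by step:
Start: pos=(0,0), heading=0, pen down
RT 60: heading 0 -> 300
FD 11: (0,0) -> (5.5,-9.526) [heading=300, draw]
FD 4: (5.5,-9.526) -> (7.5,-12.99) [heading=300, draw]
FD 2: (7.5,-12.99) -> (8.5,-14.722) [heading=300, draw]
LT 120: heading 300 -> 60
LT 120: heading 60 -> 180
LT 157: heading 180 -> 337
BK 2: (8.5,-14.722) -> (6.659,-13.941) [heading=337, draw]
Final: pos=(6.659,-13.941), heading=337, 4 segment(s) drawn
Waypoints (5 total):
(0, 0)
(5.5, -9.526)
(7.5, -12.99)
(8.5, -14.722)
(6.659, -13.941)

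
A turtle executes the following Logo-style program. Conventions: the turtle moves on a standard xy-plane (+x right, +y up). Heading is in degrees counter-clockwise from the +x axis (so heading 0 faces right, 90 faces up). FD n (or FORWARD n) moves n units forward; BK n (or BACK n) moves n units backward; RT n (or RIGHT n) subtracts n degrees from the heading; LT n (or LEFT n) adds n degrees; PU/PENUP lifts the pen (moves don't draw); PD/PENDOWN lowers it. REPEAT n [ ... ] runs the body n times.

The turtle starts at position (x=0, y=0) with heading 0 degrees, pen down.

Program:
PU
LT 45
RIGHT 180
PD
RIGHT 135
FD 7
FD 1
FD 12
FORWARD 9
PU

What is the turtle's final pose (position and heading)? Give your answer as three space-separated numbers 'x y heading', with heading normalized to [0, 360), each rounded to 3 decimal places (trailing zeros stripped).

Answer: 0 29 90

Derivation:
Executing turtle program step by step:
Start: pos=(0,0), heading=0, pen down
PU: pen up
LT 45: heading 0 -> 45
RT 180: heading 45 -> 225
PD: pen down
RT 135: heading 225 -> 90
FD 7: (0,0) -> (0,7) [heading=90, draw]
FD 1: (0,7) -> (0,8) [heading=90, draw]
FD 12: (0,8) -> (0,20) [heading=90, draw]
FD 9: (0,20) -> (0,29) [heading=90, draw]
PU: pen up
Final: pos=(0,29), heading=90, 4 segment(s) drawn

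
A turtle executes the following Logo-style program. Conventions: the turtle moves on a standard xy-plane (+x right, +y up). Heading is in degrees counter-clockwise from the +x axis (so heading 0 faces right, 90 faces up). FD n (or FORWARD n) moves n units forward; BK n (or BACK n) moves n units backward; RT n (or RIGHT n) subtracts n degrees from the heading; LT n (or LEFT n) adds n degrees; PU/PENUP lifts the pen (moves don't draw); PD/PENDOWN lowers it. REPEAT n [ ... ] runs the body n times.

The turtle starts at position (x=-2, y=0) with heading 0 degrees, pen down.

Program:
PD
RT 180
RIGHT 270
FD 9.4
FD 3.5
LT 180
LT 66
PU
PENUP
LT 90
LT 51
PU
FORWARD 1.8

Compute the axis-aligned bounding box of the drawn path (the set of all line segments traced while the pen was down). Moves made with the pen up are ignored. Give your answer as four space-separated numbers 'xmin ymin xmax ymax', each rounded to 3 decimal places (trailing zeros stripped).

Executing turtle program step by step:
Start: pos=(-2,0), heading=0, pen down
PD: pen down
RT 180: heading 0 -> 180
RT 270: heading 180 -> 270
FD 9.4: (-2,0) -> (-2,-9.4) [heading=270, draw]
FD 3.5: (-2,-9.4) -> (-2,-12.9) [heading=270, draw]
LT 180: heading 270 -> 90
LT 66: heading 90 -> 156
PU: pen up
PU: pen up
LT 90: heading 156 -> 246
LT 51: heading 246 -> 297
PU: pen up
FD 1.8: (-2,-12.9) -> (-1.183,-14.504) [heading=297, move]
Final: pos=(-1.183,-14.504), heading=297, 2 segment(s) drawn

Segment endpoints: x in {-2, -2, -2}, y in {-12.9, -9.4, 0}
xmin=-2, ymin=-12.9, xmax=-2, ymax=0

Answer: -2 -12.9 -2 0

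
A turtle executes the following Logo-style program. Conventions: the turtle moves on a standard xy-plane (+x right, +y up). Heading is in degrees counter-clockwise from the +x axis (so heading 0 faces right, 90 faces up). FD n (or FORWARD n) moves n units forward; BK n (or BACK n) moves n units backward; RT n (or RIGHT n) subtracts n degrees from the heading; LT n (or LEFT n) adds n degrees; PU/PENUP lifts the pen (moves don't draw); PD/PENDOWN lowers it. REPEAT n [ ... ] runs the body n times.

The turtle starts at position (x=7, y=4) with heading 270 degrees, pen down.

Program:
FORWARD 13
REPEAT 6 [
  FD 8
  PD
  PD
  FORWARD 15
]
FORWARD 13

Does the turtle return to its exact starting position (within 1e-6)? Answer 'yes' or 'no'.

Executing turtle program step by step:
Start: pos=(7,4), heading=270, pen down
FD 13: (7,4) -> (7,-9) [heading=270, draw]
REPEAT 6 [
  -- iteration 1/6 --
  FD 8: (7,-9) -> (7,-17) [heading=270, draw]
  PD: pen down
  PD: pen down
  FD 15: (7,-17) -> (7,-32) [heading=270, draw]
  -- iteration 2/6 --
  FD 8: (7,-32) -> (7,-40) [heading=270, draw]
  PD: pen down
  PD: pen down
  FD 15: (7,-40) -> (7,-55) [heading=270, draw]
  -- iteration 3/6 --
  FD 8: (7,-55) -> (7,-63) [heading=270, draw]
  PD: pen down
  PD: pen down
  FD 15: (7,-63) -> (7,-78) [heading=270, draw]
  -- iteration 4/6 --
  FD 8: (7,-78) -> (7,-86) [heading=270, draw]
  PD: pen down
  PD: pen down
  FD 15: (7,-86) -> (7,-101) [heading=270, draw]
  -- iteration 5/6 --
  FD 8: (7,-101) -> (7,-109) [heading=270, draw]
  PD: pen down
  PD: pen down
  FD 15: (7,-109) -> (7,-124) [heading=270, draw]
  -- iteration 6/6 --
  FD 8: (7,-124) -> (7,-132) [heading=270, draw]
  PD: pen down
  PD: pen down
  FD 15: (7,-132) -> (7,-147) [heading=270, draw]
]
FD 13: (7,-147) -> (7,-160) [heading=270, draw]
Final: pos=(7,-160), heading=270, 14 segment(s) drawn

Start position: (7, 4)
Final position: (7, -160)
Distance = 164; >= 1e-6 -> NOT closed

Answer: no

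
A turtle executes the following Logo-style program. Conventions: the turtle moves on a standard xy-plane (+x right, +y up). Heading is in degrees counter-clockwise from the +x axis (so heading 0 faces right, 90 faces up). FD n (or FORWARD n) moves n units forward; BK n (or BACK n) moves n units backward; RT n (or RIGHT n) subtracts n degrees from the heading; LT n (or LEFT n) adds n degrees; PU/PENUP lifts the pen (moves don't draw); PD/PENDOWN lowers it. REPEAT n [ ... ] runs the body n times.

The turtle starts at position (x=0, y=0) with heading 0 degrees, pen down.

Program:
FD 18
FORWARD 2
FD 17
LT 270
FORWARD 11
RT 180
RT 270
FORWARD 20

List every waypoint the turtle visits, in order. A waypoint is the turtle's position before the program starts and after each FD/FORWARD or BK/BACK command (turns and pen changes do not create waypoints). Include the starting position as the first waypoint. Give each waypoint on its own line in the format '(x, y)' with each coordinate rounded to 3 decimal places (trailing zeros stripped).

Answer: (0, 0)
(18, 0)
(20, 0)
(37, 0)
(37, -11)
(17, -11)

Derivation:
Executing turtle program step by step:
Start: pos=(0,0), heading=0, pen down
FD 18: (0,0) -> (18,0) [heading=0, draw]
FD 2: (18,0) -> (20,0) [heading=0, draw]
FD 17: (20,0) -> (37,0) [heading=0, draw]
LT 270: heading 0 -> 270
FD 11: (37,0) -> (37,-11) [heading=270, draw]
RT 180: heading 270 -> 90
RT 270: heading 90 -> 180
FD 20: (37,-11) -> (17,-11) [heading=180, draw]
Final: pos=(17,-11), heading=180, 5 segment(s) drawn
Waypoints (6 total):
(0, 0)
(18, 0)
(20, 0)
(37, 0)
(37, -11)
(17, -11)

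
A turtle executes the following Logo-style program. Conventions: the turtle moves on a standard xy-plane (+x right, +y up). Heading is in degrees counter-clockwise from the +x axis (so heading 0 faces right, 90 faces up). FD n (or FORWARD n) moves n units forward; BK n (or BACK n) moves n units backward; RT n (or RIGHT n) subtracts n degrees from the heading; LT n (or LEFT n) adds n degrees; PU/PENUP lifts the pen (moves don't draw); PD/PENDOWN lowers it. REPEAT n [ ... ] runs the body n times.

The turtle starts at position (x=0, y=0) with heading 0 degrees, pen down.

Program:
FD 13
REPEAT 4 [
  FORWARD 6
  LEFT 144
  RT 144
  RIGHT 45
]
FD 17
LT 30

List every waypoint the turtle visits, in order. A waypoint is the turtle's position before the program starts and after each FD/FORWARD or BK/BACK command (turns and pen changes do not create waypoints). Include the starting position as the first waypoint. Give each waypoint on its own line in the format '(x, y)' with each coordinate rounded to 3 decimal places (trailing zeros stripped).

Answer: (0, 0)
(13, 0)
(19, 0)
(23.243, -4.243)
(23.243, -10.243)
(19, -14.485)
(2, -14.485)

Derivation:
Executing turtle program step by step:
Start: pos=(0,0), heading=0, pen down
FD 13: (0,0) -> (13,0) [heading=0, draw]
REPEAT 4 [
  -- iteration 1/4 --
  FD 6: (13,0) -> (19,0) [heading=0, draw]
  LT 144: heading 0 -> 144
  RT 144: heading 144 -> 0
  RT 45: heading 0 -> 315
  -- iteration 2/4 --
  FD 6: (19,0) -> (23.243,-4.243) [heading=315, draw]
  LT 144: heading 315 -> 99
  RT 144: heading 99 -> 315
  RT 45: heading 315 -> 270
  -- iteration 3/4 --
  FD 6: (23.243,-4.243) -> (23.243,-10.243) [heading=270, draw]
  LT 144: heading 270 -> 54
  RT 144: heading 54 -> 270
  RT 45: heading 270 -> 225
  -- iteration 4/4 --
  FD 6: (23.243,-10.243) -> (19,-14.485) [heading=225, draw]
  LT 144: heading 225 -> 9
  RT 144: heading 9 -> 225
  RT 45: heading 225 -> 180
]
FD 17: (19,-14.485) -> (2,-14.485) [heading=180, draw]
LT 30: heading 180 -> 210
Final: pos=(2,-14.485), heading=210, 6 segment(s) drawn
Waypoints (7 total):
(0, 0)
(13, 0)
(19, 0)
(23.243, -4.243)
(23.243, -10.243)
(19, -14.485)
(2, -14.485)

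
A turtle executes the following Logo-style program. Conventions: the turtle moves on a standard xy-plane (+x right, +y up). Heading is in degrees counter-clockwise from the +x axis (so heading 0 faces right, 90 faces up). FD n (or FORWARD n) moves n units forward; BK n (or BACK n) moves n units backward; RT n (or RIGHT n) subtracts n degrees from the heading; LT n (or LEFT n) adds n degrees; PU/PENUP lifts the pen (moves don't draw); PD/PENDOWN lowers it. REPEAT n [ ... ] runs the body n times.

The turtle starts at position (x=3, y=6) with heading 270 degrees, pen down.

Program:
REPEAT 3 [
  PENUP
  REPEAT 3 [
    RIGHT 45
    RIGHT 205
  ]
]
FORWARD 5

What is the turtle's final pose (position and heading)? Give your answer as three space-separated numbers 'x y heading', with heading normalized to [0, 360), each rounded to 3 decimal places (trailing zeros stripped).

Executing turtle program step by step:
Start: pos=(3,6), heading=270, pen down
REPEAT 3 [
  -- iteration 1/3 --
  PU: pen up
  REPEAT 3 [
    -- iteration 1/3 --
    RT 45: heading 270 -> 225
    RT 205: heading 225 -> 20
    -- iteration 2/3 --
    RT 45: heading 20 -> 335
    RT 205: heading 335 -> 130
    -- iteration 3/3 --
    RT 45: heading 130 -> 85
    RT 205: heading 85 -> 240
  ]
  -- iteration 2/3 --
  PU: pen up
  REPEAT 3 [
    -- iteration 1/3 --
    RT 45: heading 240 -> 195
    RT 205: heading 195 -> 350
    -- iteration 2/3 --
    RT 45: heading 350 -> 305
    RT 205: heading 305 -> 100
    -- iteration 3/3 --
    RT 45: heading 100 -> 55
    RT 205: heading 55 -> 210
  ]
  -- iteration 3/3 --
  PU: pen up
  REPEAT 3 [
    -- iteration 1/3 --
    RT 45: heading 210 -> 165
    RT 205: heading 165 -> 320
    -- iteration 2/3 --
    RT 45: heading 320 -> 275
    RT 205: heading 275 -> 70
    -- iteration 3/3 --
    RT 45: heading 70 -> 25
    RT 205: heading 25 -> 180
  ]
]
FD 5: (3,6) -> (-2,6) [heading=180, move]
Final: pos=(-2,6), heading=180, 0 segment(s) drawn

Answer: -2 6 180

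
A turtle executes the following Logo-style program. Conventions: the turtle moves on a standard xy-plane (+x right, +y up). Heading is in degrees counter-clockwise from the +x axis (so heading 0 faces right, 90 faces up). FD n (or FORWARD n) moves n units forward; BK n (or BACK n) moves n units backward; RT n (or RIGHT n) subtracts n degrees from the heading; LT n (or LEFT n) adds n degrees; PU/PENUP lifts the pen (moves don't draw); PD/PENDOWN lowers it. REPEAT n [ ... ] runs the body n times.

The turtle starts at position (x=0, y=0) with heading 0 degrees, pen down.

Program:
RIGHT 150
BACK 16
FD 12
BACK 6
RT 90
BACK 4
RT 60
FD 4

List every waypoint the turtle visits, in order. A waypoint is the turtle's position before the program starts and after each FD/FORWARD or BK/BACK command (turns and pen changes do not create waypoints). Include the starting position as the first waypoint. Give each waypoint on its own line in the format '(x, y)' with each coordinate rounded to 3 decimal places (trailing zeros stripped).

Executing turtle program step by step:
Start: pos=(0,0), heading=0, pen down
RT 150: heading 0 -> 210
BK 16: (0,0) -> (13.856,8) [heading=210, draw]
FD 12: (13.856,8) -> (3.464,2) [heading=210, draw]
BK 6: (3.464,2) -> (8.66,5) [heading=210, draw]
RT 90: heading 210 -> 120
BK 4: (8.66,5) -> (10.66,1.536) [heading=120, draw]
RT 60: heading 120 -> 60
FD 4: (10.66,1.536) -> (12.66,5) [heading=60, draw]
Final: pos=(12.66,5), heading=60, 5 segment(s) drawn
Waypoints (6 total):
(0, 0)
(13.856, 8)
(3.464, 2)
(8.66, 5)
(10.66, 1.536)
(12.66, 5)

Answer: (0, 0)
(13.856, 8)
(3.464, 2)
(8.66, 5)
(10.66, 1.536)
(12.66, 5)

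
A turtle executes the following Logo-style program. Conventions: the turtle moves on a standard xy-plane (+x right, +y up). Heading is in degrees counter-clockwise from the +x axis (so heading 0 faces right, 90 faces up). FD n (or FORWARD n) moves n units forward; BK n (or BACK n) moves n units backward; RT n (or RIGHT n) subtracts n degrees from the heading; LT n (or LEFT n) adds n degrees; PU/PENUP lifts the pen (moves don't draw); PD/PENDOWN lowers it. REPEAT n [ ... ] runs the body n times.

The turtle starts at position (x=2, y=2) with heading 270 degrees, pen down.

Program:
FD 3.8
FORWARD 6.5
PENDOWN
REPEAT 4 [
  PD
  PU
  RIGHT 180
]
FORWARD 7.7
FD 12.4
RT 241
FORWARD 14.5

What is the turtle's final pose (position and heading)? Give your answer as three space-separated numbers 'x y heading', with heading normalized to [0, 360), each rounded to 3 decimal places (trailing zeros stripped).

Answer: 14.682 -21.37 29

Derivation:
Executing turtle program step by step:
Start: pos=(2,2), heading=270, pen down
FD 3.8: (2,2) -> (2,-1.8) [heading=270, draw]
FD 6.5: (2,-1.8) -> (2,-8.3) [heading=270, draw]
PD: pen down
REPEAT 4 [
  -- iteration 1/4 --
  PD: pen down
  PU: pen up
  RT 180: heading 270 -> 90
  -- iteration 2/4 --
  PD: pen down
  PU: pen up
  RT 180: heading 90 -> 270
  -- iteration 3/4 --
  PD: pen down
  PU: pen up
  RT 180: heading 270 -> 90
  -- iteration 4/4 --
  PD: pen down
  PU: pen up
  RT 180: heading 90 -> 270
]
FD 7.7: (2,-8.3) -> (2,-16) [heading=270, move]
FD 12.4: (2,-16) -> (2,-28.4) [heading=270, move]
RT 241: heading 270 -> 29
FD 14.5: (2,-28.4) -> (14.682,-21.37) [heading=29, move]
Final: pos=(14.682,-21.37), heading=29, 2 segment(s) drawn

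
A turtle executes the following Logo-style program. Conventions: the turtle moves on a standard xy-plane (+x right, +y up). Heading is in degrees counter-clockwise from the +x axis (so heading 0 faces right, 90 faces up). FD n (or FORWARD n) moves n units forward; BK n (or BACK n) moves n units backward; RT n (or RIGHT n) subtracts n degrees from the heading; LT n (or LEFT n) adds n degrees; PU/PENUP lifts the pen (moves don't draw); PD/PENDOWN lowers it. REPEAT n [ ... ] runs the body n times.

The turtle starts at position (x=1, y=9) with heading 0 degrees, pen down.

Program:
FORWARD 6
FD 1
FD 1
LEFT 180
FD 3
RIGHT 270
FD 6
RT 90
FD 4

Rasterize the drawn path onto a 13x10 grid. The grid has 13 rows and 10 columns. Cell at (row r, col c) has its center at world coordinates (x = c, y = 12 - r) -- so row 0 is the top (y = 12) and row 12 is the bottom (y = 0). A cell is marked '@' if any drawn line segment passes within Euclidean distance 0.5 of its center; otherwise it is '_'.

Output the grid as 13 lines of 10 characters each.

Answer: __________
__________
__________
_@@@@@@@@@
______@___
______@___
______@___
______@___
______@___
__@@@@@___
__________
__________
__________

Derivation:
Segment 0: (1,9) -> (7,9)
Segment 1: (7,9) -> (8,9)
Segment 2: (8,9) -> (9,9)
Segment 3: (9,9) -> (6,9)
Segment 4: (6,9) -> (6,3)
Segment 5: (6,3) -> (2,3)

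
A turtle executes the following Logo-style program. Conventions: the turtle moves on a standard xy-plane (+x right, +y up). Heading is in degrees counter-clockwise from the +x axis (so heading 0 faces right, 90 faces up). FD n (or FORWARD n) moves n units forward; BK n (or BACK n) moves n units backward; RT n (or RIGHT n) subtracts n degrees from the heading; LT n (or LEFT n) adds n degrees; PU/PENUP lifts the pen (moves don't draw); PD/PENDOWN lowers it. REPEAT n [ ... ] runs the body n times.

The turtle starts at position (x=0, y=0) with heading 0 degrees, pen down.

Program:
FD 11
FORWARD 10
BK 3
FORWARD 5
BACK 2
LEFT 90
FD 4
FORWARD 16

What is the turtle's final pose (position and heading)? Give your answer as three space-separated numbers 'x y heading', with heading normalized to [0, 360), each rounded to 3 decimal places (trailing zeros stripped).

Executing turtle program step by step:
Start: pos=(0,0), heading=0, pen down
FD 11: (0,0) -> (11,0) [heading=0, draw]
FD 10: (11,0) -> (21,0) [heading=0, draw]
BK 3: (21,0) -> (18,0) [heading=0, draw]
FD 5: (18,0) -> (23,0) [heading=0, draw]
BK 2: (23,0) -> (21,0) [heading=0, draw]
LT 90: heading 0 -> 90
FD 4: (21,0) -> (21,4) [heading=90, draw]
FD 16: (21,4) -> (21,20) [heading=90, draw]
Final: pos=(21,20), heading=90, 7 segment(s) drawn

Answer: 21 20 90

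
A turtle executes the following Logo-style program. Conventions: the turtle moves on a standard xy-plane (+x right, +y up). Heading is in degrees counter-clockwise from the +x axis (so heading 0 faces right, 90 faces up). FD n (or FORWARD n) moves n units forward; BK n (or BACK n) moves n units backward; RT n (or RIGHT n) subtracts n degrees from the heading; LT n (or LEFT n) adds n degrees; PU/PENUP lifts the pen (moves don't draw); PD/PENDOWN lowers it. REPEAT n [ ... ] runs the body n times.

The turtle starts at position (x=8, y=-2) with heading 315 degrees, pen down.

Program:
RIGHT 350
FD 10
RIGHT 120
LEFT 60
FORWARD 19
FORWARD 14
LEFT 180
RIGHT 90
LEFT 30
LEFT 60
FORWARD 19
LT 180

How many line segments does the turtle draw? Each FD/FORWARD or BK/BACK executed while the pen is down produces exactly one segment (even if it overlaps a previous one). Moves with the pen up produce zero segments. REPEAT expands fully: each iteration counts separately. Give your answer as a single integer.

Answer: 4

Derivation:
Executing turtle program step by step:
Start: pos=(8,-2), heading=315, pen down
RT 350: heading 315 -> 325
FD 10: (8,-2) -> (16.192,-7.736) [heading=325, draw]
RT 120: heading 325 -> 205
LT 60: heading 205 -> 265
FD 19: (16.192,-7.736) -> (14.536,-26.663) [heading=265, draw]
FD 14: (14.536,-26.663) -> (13.315,-40.61) [heading=265, draw]
LT 180: heading 265 -> 85
RT 90: heading 85 -> 355
LT 30: heading 355 -> 25
LT 60: heading 25 -> 85
FD 19: (13.315,-40.61) -> (14.971,-21.682) [heading=85, draw]
LT 180: heading 85 -> 265
Final: pos=(14.971,-21.682), heading=265, 4 segment(s) drawn
Segments drawn: 4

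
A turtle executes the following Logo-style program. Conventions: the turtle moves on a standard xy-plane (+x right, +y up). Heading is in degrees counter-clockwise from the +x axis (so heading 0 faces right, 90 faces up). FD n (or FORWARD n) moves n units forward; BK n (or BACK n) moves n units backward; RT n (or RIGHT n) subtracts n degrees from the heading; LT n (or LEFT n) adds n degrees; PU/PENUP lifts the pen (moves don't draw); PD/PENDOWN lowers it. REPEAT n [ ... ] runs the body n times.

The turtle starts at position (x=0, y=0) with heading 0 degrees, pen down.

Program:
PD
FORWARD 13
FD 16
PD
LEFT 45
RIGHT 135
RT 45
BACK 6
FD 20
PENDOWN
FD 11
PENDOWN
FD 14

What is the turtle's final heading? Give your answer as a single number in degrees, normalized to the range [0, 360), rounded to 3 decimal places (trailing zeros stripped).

Answer: 225

Derivation:
Executing turtle program step by step:
Start: pos=(0,0), heading=0, pen down
PD: pen down
FD 13: (0,0) -> (13,0) [heading=0, draw]
FD 16: (13,0) -> (29,0) [heading=0, draw]
PD: pen down
LT 45: heading 0 -> 45
RT 135: heading 45 -> 270
RT 45: heading 270 -> 225
BK 6: (29,0) -> (33.243,4.243) [heading=225, draw]
FD 20: (33.243,4.243) -> (19.101,-9.899) [heading=225, draw]
PD: pen down
FD 11: (19.101,-9.899) -> (11.322,-17.678) [heading=225, draw]
PD: pen down
FD 14: (11.322,-17.678) -> (1.423,-27.577) [heading=225, draw]
Final: pos=(1.423,-27.577), heading=225, 6 segment(s) drawn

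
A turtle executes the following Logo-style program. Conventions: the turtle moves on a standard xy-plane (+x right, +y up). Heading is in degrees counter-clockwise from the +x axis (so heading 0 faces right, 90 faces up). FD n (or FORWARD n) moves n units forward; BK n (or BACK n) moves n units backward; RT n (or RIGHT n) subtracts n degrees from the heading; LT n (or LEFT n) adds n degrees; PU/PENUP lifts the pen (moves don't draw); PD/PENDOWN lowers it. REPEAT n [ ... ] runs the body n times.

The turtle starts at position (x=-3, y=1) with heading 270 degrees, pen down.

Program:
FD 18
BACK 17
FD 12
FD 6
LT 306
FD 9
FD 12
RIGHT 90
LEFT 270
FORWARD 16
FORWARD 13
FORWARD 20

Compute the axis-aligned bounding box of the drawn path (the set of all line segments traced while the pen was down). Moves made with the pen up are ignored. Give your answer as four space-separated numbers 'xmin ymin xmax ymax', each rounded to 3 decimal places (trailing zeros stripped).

Executing turtle program step by step:
Start: pos=(-3,1), heading=270, pen down
FD 18: (-3,1) -> (-3,-17) [heading=270, draw]
BK 17: (-3,-17) -> (-3,0) [heading=270, draw]
FD 12: (-3,0) -> (-3,-12) [heading=270, draw]
FD 6: (-3,-12) -> (-3,-18) [heading=270, draw]
LT 306: heading 270 -> 216
FD 9: (-3,-18) -> (-10.281,-23.29) [heading=216, draw]
FD 12: (-10.281,-23.29) -> (-19.989,-30.343) [heading=216, draw]
RT 90: heading 216 -> 126
LT 270: heading 126 -> 36
FD 16: (-19.989,-30.343) -> (-7.045,-20.939) [heading=36, draw]
FD 13: (-7.045,-20.939) -> (3.472,-13.298) [heading=36, draw]
FD 20: (3.472,-13.298) -> (19.652,-1.542) [heading=36, draw]
Final: pos=(19.652,-1.542), heading=36, 9 segment(s) drawn

Segment endpoints: x in {-19.989, -10.281, -7.045, -3, -3, -3, 3.472, 19.652}, y in {-30.343, -23.29, -20.939, -18, -17, -13.298, -12, -1.542, 0, 1}
xmin=-19.989, ymin=-30.343, xmax=19.652, ymax=1

Answer: -19.989 -30.343 19.652 1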